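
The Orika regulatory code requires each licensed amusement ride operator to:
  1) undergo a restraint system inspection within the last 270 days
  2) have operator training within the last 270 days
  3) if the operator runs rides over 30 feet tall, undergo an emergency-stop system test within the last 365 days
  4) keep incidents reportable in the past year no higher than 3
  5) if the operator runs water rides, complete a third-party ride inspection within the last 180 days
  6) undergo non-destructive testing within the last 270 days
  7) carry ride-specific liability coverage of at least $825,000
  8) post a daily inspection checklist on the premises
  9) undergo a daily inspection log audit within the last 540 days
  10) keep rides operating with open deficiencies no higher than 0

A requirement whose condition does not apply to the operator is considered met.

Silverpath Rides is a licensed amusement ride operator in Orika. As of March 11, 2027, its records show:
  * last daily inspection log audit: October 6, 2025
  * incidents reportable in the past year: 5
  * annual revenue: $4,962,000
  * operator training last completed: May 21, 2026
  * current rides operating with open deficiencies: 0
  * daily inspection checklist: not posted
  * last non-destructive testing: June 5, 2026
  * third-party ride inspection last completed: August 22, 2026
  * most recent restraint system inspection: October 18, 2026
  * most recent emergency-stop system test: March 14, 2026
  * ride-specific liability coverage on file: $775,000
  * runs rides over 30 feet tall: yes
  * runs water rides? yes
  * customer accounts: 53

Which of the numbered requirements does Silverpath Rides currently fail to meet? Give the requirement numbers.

2, 4, 5, 6, 7, 8

1. restraint system inspection 144 days ago vs limit 270 → met
2. operator training 294 days ago vs limit 270 → not met
3. condition 'runs rides over 30 feet tall' holds; emergency-stop system test 362 days ago vs limit 365 → met
4. incidents reportable in the past year 5 > 3 → not met
5. condition 'runs water rides' holds; third-party ride inspection 201 days ago vs limit 180 → not met
6. non-destructive testing 279 days ago vs limit 270 → not met
7. ride-specific liability coverage $775,000 < $825,000 → not met
8. daily inspection checklist absent → not met
9. daily inspection log audit 521 days ago vs limit 540 → met
10. rides operating with open deficiencies 0 ≤ 0 → met
Not met: 2, 4, 5, 6, 7, 8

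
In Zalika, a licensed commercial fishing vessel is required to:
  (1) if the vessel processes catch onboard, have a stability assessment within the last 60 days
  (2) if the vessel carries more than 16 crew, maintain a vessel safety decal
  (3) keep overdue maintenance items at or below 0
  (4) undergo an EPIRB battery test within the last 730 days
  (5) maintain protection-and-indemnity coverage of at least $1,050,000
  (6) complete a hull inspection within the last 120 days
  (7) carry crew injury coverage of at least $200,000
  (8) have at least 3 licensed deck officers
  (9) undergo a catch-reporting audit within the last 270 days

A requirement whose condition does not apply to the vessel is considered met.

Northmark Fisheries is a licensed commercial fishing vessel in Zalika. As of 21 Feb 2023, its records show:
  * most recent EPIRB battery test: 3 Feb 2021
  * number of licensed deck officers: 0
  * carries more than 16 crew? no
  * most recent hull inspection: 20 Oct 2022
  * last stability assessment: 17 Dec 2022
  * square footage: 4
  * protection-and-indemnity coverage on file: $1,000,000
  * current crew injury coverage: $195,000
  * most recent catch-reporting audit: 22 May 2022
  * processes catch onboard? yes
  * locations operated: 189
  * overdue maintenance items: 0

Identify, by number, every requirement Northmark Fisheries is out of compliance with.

1, 4, 5, 6, 7, 8, 9

1. condition 'processes catch onboard' holds; stability assessment 66 days ago vs limit 60 → not met
2. condition 'carries more than 16 crew' does not hold → requirement n/a → met
3. overdue maintenance items 0 ≤ 0 → met
4. EPIRB battery test 748 days ago vs limit 730 → not met
5. protection-and-indemnity coverage $1,000,000 < $1,050,000 → not met
6. hull inspection 124 days ago vs limit 120 → not met
7. crew injury coverage $195,000 < $200,000 → not met
8. licensed deck officers 0 < 3 → not met
9. catch-reporting audit 275 days ago vs limit 270 → not met
Not met: 1, 4, 5, 6, 7, 8, 9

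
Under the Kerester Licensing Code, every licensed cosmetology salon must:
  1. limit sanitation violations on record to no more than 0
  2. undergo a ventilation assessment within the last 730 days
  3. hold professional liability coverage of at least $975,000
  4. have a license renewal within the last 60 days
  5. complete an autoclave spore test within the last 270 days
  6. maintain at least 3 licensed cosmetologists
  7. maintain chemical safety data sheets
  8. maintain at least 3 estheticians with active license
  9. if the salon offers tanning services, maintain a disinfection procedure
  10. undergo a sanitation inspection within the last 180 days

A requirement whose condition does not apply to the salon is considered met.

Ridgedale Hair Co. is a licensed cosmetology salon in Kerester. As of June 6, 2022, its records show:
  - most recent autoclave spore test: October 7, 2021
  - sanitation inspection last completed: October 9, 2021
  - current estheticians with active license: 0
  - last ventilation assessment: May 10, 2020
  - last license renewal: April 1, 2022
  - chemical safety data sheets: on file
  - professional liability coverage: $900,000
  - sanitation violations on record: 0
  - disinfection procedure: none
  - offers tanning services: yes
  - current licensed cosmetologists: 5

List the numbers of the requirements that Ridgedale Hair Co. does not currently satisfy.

2, 3, 4, 8, 9, 10

1. sanitation violations on record 0 ≤ 0 → met
2. ventilation assessment 757 days ago vs limit 730 → not met
3. professional liability coverage $900,000 < $975,000 → not met
4. license renewal 66 days ago vs limit 60 → not met
5. autoclave spore test 242 days ago vs limit 270 → met
6. licensed cosmetologists 5 ≥ 3 → met
7. chemical safety data sheets present → met
8. estheticians with active license 0 < 3 → not met
9. condition 'offers tanning services' holds; disinfection procedure absent → not met
10. sanitation inspection 240 days ago vs limit 180 → not met
Not met: 2, 3, 4, 8, 9, 10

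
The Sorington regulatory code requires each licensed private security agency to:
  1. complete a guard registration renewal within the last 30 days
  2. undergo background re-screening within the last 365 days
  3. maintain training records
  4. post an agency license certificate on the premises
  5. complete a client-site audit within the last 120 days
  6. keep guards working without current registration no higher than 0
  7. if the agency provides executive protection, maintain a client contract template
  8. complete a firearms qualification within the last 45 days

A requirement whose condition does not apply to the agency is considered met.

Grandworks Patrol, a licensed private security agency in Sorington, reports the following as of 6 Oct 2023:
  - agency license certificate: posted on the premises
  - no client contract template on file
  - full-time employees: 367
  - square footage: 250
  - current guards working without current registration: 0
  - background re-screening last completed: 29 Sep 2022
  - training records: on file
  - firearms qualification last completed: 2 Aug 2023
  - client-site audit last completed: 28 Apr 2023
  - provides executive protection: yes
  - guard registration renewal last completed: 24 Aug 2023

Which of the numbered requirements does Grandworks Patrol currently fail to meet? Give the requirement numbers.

1, 2, 5, 7, 8

1. guard registration renewal 43 days ago vs limit 30 → not met
2. background re-screening 372 days ago vs limit 365 → not met
3. training records present → met
4. agency license certificate present → met
5. client-site audit 161 days ago vs limit 120 → not met
6. guards working without current registration 0 ≤ 0 → met
7. condition 'provides executive protection' holds; client contract template absent → not met
8. firearms qualification 65 days ago vs limit 45 → not met
Not met: 1, 2, 5, 7, 8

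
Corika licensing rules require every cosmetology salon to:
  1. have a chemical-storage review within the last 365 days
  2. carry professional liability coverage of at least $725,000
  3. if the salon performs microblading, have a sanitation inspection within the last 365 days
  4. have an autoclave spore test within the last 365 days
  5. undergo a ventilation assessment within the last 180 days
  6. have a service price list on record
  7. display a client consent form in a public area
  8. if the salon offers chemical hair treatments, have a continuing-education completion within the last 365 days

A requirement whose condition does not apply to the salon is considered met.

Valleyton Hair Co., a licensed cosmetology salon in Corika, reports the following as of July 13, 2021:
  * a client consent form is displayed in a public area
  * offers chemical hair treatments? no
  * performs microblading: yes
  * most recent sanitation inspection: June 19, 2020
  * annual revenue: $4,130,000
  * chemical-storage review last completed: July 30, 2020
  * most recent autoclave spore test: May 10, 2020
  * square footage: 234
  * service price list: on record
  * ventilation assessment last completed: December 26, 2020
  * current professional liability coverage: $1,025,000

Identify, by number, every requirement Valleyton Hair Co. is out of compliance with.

3, 4, 5

1. chemical-storage review 348 days ago vs limit 365 → met
2. professional liability coverage $1,025,000 ≥ $725,000 → met
3. condition 'performs microblading' holds; sanitation inspection 389 days ago vs limit 365 → not met
4. autoclave spore test 429 days ago vs limit 365 → not met
5. ventilation assessment 199 days ago vs limit 180 → not met
6. service price list present → met
7. client consent form present → met
8. condition 'offers chemical hair treatments' does not hold → requirement n/a → met
Not met: 3, 4, 5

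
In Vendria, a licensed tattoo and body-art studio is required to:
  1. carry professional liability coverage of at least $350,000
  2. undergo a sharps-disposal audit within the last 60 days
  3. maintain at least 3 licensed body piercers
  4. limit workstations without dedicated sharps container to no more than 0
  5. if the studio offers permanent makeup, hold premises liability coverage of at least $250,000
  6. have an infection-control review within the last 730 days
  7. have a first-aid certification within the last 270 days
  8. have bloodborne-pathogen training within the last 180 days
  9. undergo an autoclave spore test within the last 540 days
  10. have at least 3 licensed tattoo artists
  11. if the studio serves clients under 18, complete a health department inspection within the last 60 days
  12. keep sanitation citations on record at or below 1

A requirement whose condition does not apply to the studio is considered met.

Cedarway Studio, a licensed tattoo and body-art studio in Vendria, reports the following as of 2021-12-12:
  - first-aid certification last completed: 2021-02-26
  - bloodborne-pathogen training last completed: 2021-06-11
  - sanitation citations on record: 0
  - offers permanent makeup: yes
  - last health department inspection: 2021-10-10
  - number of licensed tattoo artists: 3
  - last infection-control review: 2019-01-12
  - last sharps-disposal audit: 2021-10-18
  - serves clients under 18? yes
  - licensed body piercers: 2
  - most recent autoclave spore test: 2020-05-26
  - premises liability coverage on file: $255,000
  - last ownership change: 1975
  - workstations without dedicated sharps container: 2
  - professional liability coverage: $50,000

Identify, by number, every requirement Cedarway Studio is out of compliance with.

1, 3, 4, 6, 7, 8, 9, 11

1. professional liability coverage $50,000 < $350,000 → not met
2. sharps-disposal audit 55 days ago vs limit 60 → met
3. licensed body piercers 2 < 3 → not met
4. workstations without dedicated sharps container 2 > 0 → not met
5. condition 'offers permanent makeup' holds; premises liability coverage $255,000 ≥ $250,000 → met
6. infection-control review 1065 days ago vs limit 730 → not met
7. first-aid certification 289 days ago vs limit 270 → not met
8. bloodborne-pathogen training 184 days ago vs limit 180 → not met
9. autoclave spore test 565 days ago vs limit 540 → not met
10. licensed tattoo artists 3 ≥ 3 → met
11. condition 'serves clients under 18' holds; health department inspection 63 days ago vs limit 60 → not met
12. sanitation citations on record 0 ≤ 1 → met
Not met: 1, 3, 4, 6, 7, 8, 9, 11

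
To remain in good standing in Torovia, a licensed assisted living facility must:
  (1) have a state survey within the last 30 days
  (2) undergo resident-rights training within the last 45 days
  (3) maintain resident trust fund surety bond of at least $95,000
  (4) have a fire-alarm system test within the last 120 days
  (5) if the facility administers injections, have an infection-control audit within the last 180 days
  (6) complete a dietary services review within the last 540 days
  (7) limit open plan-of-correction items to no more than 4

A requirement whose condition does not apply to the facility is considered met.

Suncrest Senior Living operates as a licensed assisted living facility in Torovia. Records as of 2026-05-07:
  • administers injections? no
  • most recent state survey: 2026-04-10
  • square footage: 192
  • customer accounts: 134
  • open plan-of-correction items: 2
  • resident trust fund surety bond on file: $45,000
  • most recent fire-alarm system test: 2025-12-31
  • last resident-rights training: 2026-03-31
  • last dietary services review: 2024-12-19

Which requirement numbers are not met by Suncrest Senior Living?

3, 4

1. state survey 27 days ago vs limit 30 → met
2. resident-rights training 37 days ago vs limit 45 → met
3. resident trust fund surety bond $45,000 < $95,000 → not met
4. fire-alarm system test 127 days ago vs limit 120 → not met
5. condition 'administers injections' does not hold → requirement n/a → met
6. dietary services review 504 days ago vs limit 540 → met
7. open plan-of-correction items 2 ≤ 4 → met
Not met: 3, 4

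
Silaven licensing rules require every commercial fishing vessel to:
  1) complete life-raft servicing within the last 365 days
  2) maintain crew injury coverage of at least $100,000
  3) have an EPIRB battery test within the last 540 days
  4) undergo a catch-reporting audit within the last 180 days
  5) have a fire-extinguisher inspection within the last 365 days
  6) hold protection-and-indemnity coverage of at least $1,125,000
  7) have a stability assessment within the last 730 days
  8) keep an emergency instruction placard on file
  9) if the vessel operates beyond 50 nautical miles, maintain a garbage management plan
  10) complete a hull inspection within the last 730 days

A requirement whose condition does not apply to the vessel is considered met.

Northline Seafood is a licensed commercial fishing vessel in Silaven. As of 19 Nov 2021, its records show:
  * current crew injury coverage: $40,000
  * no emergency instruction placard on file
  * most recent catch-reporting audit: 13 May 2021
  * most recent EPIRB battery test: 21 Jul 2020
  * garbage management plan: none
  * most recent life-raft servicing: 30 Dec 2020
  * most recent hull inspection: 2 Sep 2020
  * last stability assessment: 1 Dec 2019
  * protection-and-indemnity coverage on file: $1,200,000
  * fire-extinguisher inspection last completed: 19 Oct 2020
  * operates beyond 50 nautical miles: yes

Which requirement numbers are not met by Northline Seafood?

1. life-raft servicing 324 days ago vs limit 365 → met
2. crew injury coverage $40,000 < $100,000 → not met
3. EPIRB battery test 486 days ago vs limit 540 → met
4. catch-reporting audit 190 days ago vs limit 180 → not met
5. fire-extinguisher inspection 396 days ago vs limit 365 → not met
6. protection-and-indemnity coverage $1,200,000 ≥ $1,125,000 → met
7. stability assessment 719 days ago vs limit 730 → met
8. emergency instruction placard absent → not met
9. condition 'operates beyond 50 nautical miles' holds; garbage management plan absent → not met
10. hull inspection 443 days ago vs limit 730 → met
Not met: 2, 4, 5, 8, 9

2, 4, 5, 8, 9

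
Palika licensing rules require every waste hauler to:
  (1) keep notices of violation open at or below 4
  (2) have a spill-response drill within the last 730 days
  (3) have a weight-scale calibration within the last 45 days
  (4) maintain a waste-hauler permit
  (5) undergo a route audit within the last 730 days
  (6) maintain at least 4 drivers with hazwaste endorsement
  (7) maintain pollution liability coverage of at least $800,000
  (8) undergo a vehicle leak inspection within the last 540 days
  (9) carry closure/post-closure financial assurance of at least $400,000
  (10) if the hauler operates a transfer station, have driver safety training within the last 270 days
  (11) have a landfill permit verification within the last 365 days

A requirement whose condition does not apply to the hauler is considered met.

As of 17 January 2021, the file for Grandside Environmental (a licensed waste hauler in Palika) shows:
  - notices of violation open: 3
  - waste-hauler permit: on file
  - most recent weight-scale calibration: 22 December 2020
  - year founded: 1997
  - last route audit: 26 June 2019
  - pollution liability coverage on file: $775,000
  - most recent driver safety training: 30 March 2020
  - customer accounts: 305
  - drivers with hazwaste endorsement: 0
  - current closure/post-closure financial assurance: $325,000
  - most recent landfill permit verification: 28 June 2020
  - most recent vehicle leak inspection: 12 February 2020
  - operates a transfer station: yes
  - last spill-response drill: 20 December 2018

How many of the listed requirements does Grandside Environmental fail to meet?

1. notices of violation open 3 ≤ 4 → met
2. spill-response drill 759 days ago vs limit 730 → not met
3. weight-scale calibration 26 days ago vs limit 45 → met
4. waste-hauler permit present → met
5. route audit 571 days ago vs limit 730 → met
6. drivers with hazwaste endorsement 0 < 4 → not met
7. pollution liability coverage $775,000 < $800,000 → not met
8. vehicle leak inspection 340 days ago vs limit 540 → met
9. closure/post-closure financial assurance $325,000 < $400,000 → not met
10. condition 'operates a transfer station' holds; driver safety training 293 days ago vs limit 270 → not met
11. landfill permit verification 203 days ago vs limit 365 → met
Not met: 5 of 11

5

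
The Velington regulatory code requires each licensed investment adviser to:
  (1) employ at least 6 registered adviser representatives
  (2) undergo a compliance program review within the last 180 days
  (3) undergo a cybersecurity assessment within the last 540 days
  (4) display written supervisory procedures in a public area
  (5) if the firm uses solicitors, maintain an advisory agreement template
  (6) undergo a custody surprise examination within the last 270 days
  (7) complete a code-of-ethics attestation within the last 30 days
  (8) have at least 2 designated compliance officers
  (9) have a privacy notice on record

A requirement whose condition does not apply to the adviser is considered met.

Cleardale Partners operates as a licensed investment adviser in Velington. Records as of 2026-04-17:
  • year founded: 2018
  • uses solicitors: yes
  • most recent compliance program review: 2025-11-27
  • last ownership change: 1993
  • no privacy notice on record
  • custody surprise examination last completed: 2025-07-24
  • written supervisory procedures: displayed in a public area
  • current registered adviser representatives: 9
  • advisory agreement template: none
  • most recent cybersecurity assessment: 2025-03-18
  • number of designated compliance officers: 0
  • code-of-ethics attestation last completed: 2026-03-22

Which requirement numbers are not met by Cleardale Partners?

1. registered adviser representatives 9 ≥ 6 → met
2. compliance program review 141 days ago vs limit 180 → met
3. cybersecurity assessment 395 days ago vs limit 540 → met
4. written supervisory procedures present → met
5. condition 'uses solicitors' holds; advisory agreement template absent → not met
6. custody surprise examination 267 days ago vs limit 270 → met
7. code-of-ethics attestation 26 days ago vs limit 30 → met
8. designated compliance officers 0 < 2 → not met
9. privacy notice absent → not met
Not met: 5, 8, 9

5, 8, 9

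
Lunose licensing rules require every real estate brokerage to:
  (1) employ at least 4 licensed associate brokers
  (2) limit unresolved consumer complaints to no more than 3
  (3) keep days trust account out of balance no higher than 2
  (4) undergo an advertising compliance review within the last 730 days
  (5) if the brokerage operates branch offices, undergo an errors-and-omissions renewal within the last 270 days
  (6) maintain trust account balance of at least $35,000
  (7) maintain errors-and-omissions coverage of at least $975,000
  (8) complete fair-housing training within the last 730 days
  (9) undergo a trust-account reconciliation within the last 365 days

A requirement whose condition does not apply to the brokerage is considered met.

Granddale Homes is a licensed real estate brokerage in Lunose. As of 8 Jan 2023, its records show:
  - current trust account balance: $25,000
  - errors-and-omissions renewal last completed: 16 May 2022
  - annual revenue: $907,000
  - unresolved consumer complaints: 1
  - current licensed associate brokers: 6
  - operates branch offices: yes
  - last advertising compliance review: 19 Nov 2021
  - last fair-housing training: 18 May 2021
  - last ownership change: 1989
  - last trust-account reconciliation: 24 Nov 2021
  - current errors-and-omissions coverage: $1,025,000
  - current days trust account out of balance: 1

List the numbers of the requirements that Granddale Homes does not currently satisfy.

1. licensed associate brokers 6 ≥ 4 → met
2. unresolved consumer complaints 1 ≤ 3 → met
3. days trust account out of balance 1 ≤ 2 → met
4. advertising compliance review 415 days ago vs limit 730 → met
5. condition 'operates branch offices' holds; errors-and-omissions renewal 237 days ago vs limit 270 → met
6. trust account balance $25,000 < $35,000 → not met
7. errors-and-omissions coverage $1,025,000 ≥ $975,000 → met
8. fair-housing training 600 days ago vs limit 730 → met
9. trust-account reconciliation 410 days ago vs limit 365 → not met
Not met: 6, 9

6, 9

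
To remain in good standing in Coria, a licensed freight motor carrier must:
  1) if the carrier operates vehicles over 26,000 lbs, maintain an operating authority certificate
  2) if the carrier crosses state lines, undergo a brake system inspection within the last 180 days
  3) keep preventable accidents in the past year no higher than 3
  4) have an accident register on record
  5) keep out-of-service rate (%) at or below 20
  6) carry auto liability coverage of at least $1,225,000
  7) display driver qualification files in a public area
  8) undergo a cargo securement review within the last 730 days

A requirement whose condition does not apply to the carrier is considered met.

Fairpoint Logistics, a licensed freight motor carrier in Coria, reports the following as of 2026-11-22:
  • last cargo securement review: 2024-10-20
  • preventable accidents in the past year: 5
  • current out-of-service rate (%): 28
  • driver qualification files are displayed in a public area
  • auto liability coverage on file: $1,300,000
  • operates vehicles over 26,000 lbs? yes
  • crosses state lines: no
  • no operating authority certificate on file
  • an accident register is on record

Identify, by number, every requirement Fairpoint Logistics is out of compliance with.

1. condition 'operates vehicles over 26,000 lbs' holds; operating authority certificate absent → not met
2. condition 'crosses state lines' does not hold → requirement n/a → met
3. preventable accidents in the past year 5 > 3 → not met
4. accident register present → met
5. out-of-service rate (%) 28 > 20 → not met
6. auto liability coverage $1,300,000 ≥ $1,225,000 → met
7. driver qualification files present → met
8. cargo securement review 763 days ago vs limit 730 → not met
Not met: 1, 3, 5, 8

1, 3, 5, 8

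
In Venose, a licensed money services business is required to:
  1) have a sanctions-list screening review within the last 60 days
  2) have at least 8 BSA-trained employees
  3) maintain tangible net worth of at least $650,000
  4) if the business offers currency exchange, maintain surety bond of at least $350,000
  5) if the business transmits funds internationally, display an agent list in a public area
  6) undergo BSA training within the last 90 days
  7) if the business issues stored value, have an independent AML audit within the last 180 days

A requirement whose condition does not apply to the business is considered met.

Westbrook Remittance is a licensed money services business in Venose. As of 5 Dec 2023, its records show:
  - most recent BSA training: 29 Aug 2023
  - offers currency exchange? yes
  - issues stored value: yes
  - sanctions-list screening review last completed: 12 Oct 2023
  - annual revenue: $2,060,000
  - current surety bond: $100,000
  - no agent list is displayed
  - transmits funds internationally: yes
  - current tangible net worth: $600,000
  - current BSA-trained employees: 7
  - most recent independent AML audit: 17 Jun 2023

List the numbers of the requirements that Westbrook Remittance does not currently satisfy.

1. sanctions-list screening review 54 days ago vs limit 60 → met
2. BSA-trained employees 7 < 8 → not met
3. tangible net worth $600,000 < $650,000 → not met
4. condition 'offers currency exchange' holds; surety bond $100,000 < $350,000 → not met
5. condition 'transmits funds internationally' holds; agent list absent → not met
6. BSA training 98 days ago vs limit 90 → not met
7. condition 'issues stored value' holds; independent AML audit 171 days ago vs limit 180 → met
Not met: 2, 3, 4, 5, 6

2, 3, 4, 5, 6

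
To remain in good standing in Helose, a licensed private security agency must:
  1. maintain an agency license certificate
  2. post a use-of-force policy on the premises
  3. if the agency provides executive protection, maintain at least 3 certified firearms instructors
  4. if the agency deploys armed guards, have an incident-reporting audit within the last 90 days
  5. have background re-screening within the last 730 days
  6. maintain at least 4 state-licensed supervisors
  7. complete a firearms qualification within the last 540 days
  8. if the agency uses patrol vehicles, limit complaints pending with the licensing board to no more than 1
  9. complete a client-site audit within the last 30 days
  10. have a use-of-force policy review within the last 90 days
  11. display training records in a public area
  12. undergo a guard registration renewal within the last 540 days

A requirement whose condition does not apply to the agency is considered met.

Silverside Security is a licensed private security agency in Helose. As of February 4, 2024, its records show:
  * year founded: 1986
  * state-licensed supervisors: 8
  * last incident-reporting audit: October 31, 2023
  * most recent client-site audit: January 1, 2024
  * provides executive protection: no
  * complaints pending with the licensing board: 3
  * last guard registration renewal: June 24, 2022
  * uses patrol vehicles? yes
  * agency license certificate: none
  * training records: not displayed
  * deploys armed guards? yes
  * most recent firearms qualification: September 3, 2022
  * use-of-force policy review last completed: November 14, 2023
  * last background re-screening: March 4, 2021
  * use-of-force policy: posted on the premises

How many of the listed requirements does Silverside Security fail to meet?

1. agency license certificate absent → not met
2. use-of-force policy present → met
3. condition 'provides executive protection' does not hold → requirement n/a → met
4. condition 'deploys armed guards' holds; incident-reporting audit 96 days ago vs limit 90 → not met
5. background re-screening 1067 days ago vs limit 730 → not met
6. state-licensed supervisors 8 ≥ 4 → met
7. firearms qualification 519 days ago vs limit 540 → met
8. condition 'uses patrol vehicles' holds; complaints pending with the licensing board 3 > 1 → not met
9. client-site audit 34 days ago vs limit 30 → not met
10. use-of-force policy review 82 days ago vs limit 90 → met
11. training records absent → not met
12. guard registration renewal 590 days ago vs limit 540 → not met
Not met: 7 of 12

7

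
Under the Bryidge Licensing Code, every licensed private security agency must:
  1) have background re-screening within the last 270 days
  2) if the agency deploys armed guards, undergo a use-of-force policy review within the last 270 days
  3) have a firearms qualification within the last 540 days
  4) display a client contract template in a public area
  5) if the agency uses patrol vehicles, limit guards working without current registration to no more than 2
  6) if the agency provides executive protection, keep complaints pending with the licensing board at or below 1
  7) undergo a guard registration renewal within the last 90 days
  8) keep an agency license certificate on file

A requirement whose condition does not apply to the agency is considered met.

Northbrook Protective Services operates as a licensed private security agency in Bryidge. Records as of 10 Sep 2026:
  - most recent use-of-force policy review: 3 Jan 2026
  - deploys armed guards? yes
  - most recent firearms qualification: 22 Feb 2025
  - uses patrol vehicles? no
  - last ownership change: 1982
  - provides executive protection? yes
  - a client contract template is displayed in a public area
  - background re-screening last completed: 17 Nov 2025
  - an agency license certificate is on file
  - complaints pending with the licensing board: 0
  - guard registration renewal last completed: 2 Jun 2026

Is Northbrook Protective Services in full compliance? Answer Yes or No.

1. background re-screening 297 days ago vs limit 270 → not met
2. condition 'deploys armed guards' holds; use-of-force policy review 250 days ago vs limit 270 → met
3. firearms qualification 565 days ago vs limit 540 → not met
4. client contract template present → met
5. condition 'uses patrol vehicles' does not hold → requirement n/a → met
6. condition 'provides executive protection' holds; complaints pending with the licensing board 0 ≤ 1 → met
7. guard registration renewal 100 days ago vs limit 90 → not met
8. agency license certificate present → met
Not met: 1, 3, 7

No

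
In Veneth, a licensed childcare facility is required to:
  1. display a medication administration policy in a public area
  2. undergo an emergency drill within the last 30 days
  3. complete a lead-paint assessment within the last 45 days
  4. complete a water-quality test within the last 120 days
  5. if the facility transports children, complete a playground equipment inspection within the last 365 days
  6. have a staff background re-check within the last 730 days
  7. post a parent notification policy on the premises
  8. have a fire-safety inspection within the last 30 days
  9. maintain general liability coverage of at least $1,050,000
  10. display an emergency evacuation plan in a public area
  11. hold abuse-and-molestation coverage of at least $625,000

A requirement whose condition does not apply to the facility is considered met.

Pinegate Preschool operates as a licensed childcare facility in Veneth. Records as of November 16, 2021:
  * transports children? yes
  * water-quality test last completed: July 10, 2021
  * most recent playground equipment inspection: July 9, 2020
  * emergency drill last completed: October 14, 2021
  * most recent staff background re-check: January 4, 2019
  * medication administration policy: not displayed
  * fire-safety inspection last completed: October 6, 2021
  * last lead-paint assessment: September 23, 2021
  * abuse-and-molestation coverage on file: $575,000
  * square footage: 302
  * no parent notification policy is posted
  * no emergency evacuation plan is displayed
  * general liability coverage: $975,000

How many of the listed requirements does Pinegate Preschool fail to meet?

11

1. medication administration policy absent → not met
2. emergency drill 33 days ago vs limit 30 → not met
3. lead-paint assessment 54 days ago vs limit 45 → not met
4. water-quality test 129 days ago vs limit 120 → not met
5. condition 'transports children' holds; playground equipment inspection 495 days ago vs limit 365 → not met
6. staff background re-check 1047 days ago vs limit 730 → not met
7. parent notification policy absent → not met
8. fire-safety inspection 41 days ago vs limit 30 → not met
9. general liability coverage $975,000 < $1,050,000 → not met
10. emergency evacuation plan absent → not met
11. abuse-and-molestation coverage $575,000 < $625,000 → not met
Not met: 11 of 11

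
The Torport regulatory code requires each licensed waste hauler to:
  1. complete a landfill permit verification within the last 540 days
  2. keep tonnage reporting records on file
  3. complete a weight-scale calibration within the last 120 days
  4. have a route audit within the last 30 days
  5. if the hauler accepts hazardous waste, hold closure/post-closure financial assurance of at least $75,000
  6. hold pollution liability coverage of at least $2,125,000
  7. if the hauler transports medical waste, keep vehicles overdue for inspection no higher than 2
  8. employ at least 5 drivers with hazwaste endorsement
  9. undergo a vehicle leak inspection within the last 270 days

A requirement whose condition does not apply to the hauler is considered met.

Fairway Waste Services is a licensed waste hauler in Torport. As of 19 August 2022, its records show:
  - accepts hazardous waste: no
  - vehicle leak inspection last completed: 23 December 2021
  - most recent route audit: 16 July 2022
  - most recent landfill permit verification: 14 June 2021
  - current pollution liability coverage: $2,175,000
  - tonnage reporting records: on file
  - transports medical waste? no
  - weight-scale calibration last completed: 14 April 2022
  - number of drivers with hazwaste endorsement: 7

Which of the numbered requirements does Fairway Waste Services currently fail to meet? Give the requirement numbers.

1. landfill permit verification 431 days ago vs limit 540 → met
2. tonnage reporting records present → met
3. weight-scale calibration 127 days ago vs limit 120 → not met
4. route audit 34 days ago vs limit 30 → not met
5. condition 'accepts hazardous waste' does not hold → requirement n/a → met
6. pollution liability coverage $2,175,000 ≥ $2,125,000 → met
7. condition 'transports medical waste' does not hold → requirement n/a → met
8. drivers with hazwaste endorsement 7 ≥ 5 → met
9. vehicle leak inspection 239 days ago vs limit 270 → met
Not met: 3, 4

3, 4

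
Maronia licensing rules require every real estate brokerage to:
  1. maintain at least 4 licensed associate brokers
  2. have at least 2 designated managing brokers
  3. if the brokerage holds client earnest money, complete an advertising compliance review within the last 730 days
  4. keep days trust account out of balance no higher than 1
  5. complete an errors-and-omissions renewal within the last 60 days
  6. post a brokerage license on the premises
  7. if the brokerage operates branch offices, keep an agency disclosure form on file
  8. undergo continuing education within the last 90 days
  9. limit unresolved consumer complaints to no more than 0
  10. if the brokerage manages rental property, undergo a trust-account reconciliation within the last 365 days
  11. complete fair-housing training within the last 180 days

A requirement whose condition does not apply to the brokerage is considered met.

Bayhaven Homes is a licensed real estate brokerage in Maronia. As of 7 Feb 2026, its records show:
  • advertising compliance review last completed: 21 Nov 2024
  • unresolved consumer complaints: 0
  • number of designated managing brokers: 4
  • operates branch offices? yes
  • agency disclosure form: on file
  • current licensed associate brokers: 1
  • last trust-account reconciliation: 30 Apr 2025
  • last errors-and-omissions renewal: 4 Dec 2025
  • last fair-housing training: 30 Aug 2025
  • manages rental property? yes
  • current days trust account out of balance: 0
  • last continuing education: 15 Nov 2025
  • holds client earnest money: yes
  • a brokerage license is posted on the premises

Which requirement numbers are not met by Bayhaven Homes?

1. licensed associate brokers 1 < 4 → not met
2. designated managing brokers 4 ≥ 2 → met
3. condition 'holds client earnest money' holds; advertising compliance review 443 days ago vs limit 730 → met
4. days trust account out of balance 0 ≤ 1 → met
5. errors-and-omissions renewal 65 days ago vs limit 60 → not met
6. brokerage license present → met
7. condition 'operates branch offices' holds; agency disclosure form present → met
8. continuing education 84 days ago vs limit 90 → met
9. unresolved consumer complaints 0 ≤ 0 → met
10. condition 'manages rental property' holds; trust-account reconciliation 283 days ago vs limit 365 → met
11. fair-housing training 161 days ago vs limit 180 → met
Not met: 1, 5

1, 5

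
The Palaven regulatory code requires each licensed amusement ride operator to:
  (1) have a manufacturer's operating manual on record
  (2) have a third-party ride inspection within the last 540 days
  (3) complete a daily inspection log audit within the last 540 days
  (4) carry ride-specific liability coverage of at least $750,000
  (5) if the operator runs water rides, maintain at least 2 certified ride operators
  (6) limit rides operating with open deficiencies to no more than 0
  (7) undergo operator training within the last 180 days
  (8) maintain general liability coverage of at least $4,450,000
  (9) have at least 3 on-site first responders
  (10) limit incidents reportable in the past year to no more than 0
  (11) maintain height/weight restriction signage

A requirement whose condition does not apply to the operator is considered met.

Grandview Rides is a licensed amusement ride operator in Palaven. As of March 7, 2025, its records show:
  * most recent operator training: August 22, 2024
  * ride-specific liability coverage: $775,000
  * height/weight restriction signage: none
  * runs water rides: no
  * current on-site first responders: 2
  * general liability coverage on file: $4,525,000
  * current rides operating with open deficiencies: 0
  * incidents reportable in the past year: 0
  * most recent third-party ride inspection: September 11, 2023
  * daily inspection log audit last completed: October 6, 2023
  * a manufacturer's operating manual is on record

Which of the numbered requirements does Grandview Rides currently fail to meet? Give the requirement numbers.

2, 7, 9, 11

1. manufacturer's operating manual present → met
2. third-party ride inspection 543 days ago vs limit 540 → not met
3. daily inspection log audit 518 days ago vs limit 540 → met
4. ride-specific liability coverage $775,000 ≥ $750,000 → met
5. condition 'runs water rides' does not hold → requirement n/a → met
6. rides operating with open deficiencies 0 ≤ 0 → met
7. operator training 197 days ago vs limit 180 → not met
8. general liability coverage $4,525,000 ≥ $4,450,000 → met
9. on-site first responders 2 < 3 → not met
10. incidents reportable in the past year 0 ≤ 0 → met
11. height/weight restriction signage absent → not met
Not met: 2, 7, 9, 11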